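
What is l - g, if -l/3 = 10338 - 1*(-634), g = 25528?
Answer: -58444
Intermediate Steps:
l = -32916 (l = -3*(10338 - 1*(-634)) = -3*(10338 + 634) = -3*10972 = -32916)
l - g = -32916 - 1*25528 = -32916 - 25528 = -58444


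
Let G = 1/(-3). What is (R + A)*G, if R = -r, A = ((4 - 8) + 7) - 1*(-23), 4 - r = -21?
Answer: -1/3 ≈ -0.33333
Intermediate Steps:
r = 25 (r = 4 - 1*(-21) = 4 + 21 = 25)
A = 26 (A = (-4 + 7) + 23 = 3 + 23 = 26)
G = -1/3 ≈ -0.33333
R = -25 (R = -1*25 = -25)
(R + A)*G = (-25 + 26)*(-1/3) = 1*(-1/3) = -1/3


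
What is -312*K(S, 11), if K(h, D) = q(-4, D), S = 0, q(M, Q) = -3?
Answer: 936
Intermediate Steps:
K(h, D) = -3
-312*K(S, 11) = -312*(-3) = 936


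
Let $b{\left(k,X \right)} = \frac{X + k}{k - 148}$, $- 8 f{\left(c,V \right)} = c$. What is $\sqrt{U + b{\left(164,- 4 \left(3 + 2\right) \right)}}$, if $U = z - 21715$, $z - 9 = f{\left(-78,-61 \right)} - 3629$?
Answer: $\frac{i \sqrt{101265}}{2} \approx 159.11 i$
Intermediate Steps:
$f{\left(c,V \right)} = - \frac{c}{8}$
$z = - \frac{14441}{4}$ ($z = 9 - \frac{14477}{4} = - \frac{14441}{4} \approx -3610.3$)
$b{\left(k,X \right)} = \frac{X + k}{-148 + k}$
$U = - \frac{101301}{4}$ ($U = - \frac{14441}{4} - 21715 = - \frac{101301}{4} \approx -25325.0$)
$\sqrt{U + b{\left(164,- 4 \left(3 + 2\right) \right)}} = \sqrt{- \frac{101301}{4} + \frac{- 4 \left(3 + 2\right) + 164}{-148 + 164}} = \sqrt{- \frac{101301}{4} + \frac{\left(-4\right) 5 + 164}{16}} = \sqrt{- \frac{101301}{4} + \frac{-20 + 164}{16}} = \sqrt{- \frac{101301}{4} + \frac{1}{16} \cdot 144} = \sqrt{- \frac{101301}{4} + 9} = \sqrt{- \frac{101265}{4}} = \frac{i \sqrt{101265}}{2}$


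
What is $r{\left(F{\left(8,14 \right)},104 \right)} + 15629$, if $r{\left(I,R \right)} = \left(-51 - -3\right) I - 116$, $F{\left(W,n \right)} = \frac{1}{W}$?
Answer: $15507$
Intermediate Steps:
$r{\left(I,R \right)} = -116 - 48 I$ ($r{\left(I,R \right)} = \left(-51 + 3\right) I - 116 = - 48 I - 116 = -116 - 48 I$)
$r{\left(F{\left(8,14 \right)},104 \right)} + 15629 = \left(-116 - \frac{48}{8}\right) + 15629 = \left(-116 - 6\right) + 15629 = -122 + 15629 = 15507$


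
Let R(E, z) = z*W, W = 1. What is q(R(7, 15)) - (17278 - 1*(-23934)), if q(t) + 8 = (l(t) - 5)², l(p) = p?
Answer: -41120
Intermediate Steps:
R(E, z) = z (R(E, z) = z*1 = z)
q(t) = -8 + (-5 + t)² (q(t) = -8 + (t - 5)² = -8 + (-5 + t)²)
q(R(7, 15)) - (17278 - 1*(-23934)) = (-8 + (-5 + 15)²) - (17278 - 1*(-23934)) = (-8 + 10²) - (17278 + 23934) = (-8 + 100) - 1*41212 = 92 - 41212 = -41120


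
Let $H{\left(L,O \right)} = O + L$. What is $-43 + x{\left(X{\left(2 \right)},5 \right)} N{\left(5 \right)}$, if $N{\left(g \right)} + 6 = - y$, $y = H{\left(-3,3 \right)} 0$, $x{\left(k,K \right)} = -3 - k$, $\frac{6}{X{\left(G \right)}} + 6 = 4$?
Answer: $-43$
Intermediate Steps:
$X{\left(G \right)} = -3$ ($X{\left(G \right)} = \frac{6}{-6 + 4} = \frac{6}{-2} = 6 \left(- \frac{1}{2}\right) = -3$)
$H{\left(L,O \right)} = L + O$
$y = 0$ ($y = \left(-3 + 3\right) 0 = 0 \cdot 0 = 0$)
$N{\left(g \right)} = -6$ ($N{\left(g \right)} = -6 - 0 = -6 + 0 = -6$)
$-43 + x{\left(X{\left(2 \right)},5 \right)} N{\left(5 \right)} = -43 + \left(-3 - -3\right) \left(-6\right) = -43 + \left(-3 + 3\right) \left(-6\right) = -43 + 0 \left(-6\right) = -43 + 0 = -43$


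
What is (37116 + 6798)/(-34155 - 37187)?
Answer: -21957/35671 ≈ -0.61554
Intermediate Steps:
(37116 + 6798)/(-34155 - 37187) = 43914/(-71342) = 43914*(-1/71342) = -21957/35671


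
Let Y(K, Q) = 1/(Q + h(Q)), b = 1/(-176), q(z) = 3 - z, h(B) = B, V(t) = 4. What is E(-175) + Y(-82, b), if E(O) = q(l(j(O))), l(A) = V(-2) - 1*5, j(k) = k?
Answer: -84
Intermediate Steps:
l(A) = -1 (l(A) = 4 - 1*5 = 4 - 5 = -1)
b = -1/176 ≈ -0.0056818
E(O) = 4 (E(O) = 3 - 1*(-1) = 3 + 1 = 4)
Y(K, Q) = 1/(2*Q) (Y(K, Q) = 1/(Q + Q) = 1/(2*Q))
E(-175) + Y(-82, b) = 4 + 1/(2*(-1/176)) = 4 + (½)*(-176) = 4 - 88 = -84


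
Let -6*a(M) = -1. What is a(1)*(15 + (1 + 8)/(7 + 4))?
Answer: 29/11 ≈ 2.6364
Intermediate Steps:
a(M) = ⅙ (a(M) = -⅙*(-1) = ⅙)
a(1)*(15 + (1 + 8)/(7 + 4)) = (15 + (1 + 8)/(7 + 4))/6 = (15 + 9/11)/6 = (⅙)*(174/11) = 29/11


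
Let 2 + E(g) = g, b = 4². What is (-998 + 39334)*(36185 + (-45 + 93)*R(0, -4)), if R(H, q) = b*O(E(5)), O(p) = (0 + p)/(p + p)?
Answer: 1401909184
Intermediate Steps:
b = 16
E(g) = -2 + g
O(p) = ½ (O(p) = p/((2*p)) = p*(1/(2*p)) = ½)
R(H, q) = 8 (R(H, q) = 16*(½) = 8)
(-998 + 39334)*(36185 + (-45 + 93)*R(0, -4)) = (-998 + 39334)*(36185 + (-45 + 93)*8) = 38336*(36185 + 48*8) = 38336*(36185 + 384) = 38336*36569 = 1401909184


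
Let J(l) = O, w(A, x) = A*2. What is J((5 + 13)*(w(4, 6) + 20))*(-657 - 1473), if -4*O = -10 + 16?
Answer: 3195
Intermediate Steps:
w(A, x) = 2*A
O = -3/2 (O = -(-10 + 16)/4 = -1/4*6 = -3/2 ≈ -1.5000)
J(l) = -3/2
J((5 + 13)*(w(4, 6) + 20))*(-657 - 1473) = -3*(-657 - 1473)/2 = -3/2*(-2130) = 3195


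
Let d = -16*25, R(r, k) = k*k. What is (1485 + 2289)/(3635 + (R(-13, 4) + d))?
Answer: 3774/3251 ≈ 1.1609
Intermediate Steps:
R(r, k) = k²
d = -400
(1485 + 2289)/(3635 + (R(-13, 4) + d)) = (1485 + 2289)/(3635 + (4² - 400)) = 3774/(3635 + (16 - 400)) = 3774/(3635 - 384) = 3774/3251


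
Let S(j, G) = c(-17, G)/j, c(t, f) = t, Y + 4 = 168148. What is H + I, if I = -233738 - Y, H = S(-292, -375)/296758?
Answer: -34824415978335/86653336 ≈ -4.0188e+5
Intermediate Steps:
Y = 168144 (Y = -4 + 168148 = 168144)
S(j, G) = -17/j
H = 17/86653336 (H = -17/(-292)/296758 = -17*(-1/292)*(1/296758) = (17/292)*(1/296758) = 17/86653336 ≈ 1.9618e-7)
I = -401882 (I = -233738 - 1*168144 = -233738 - 168144 = -401882)
H + I = 17/86653336 - 401882 = -34824415978335/86653336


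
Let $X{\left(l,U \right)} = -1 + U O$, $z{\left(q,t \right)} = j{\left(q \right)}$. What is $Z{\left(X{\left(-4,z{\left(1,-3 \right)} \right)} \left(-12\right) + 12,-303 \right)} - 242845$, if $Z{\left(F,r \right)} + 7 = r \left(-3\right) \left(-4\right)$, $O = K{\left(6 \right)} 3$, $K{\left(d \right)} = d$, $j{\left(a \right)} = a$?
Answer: $-246488$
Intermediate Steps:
$z{\left(q,t \right)} = q$
$O = 18$ ($O = 6 \cdot 3 = 18$)
$X{\left(l,U \right)} = -1 + 18 U$ ($X{\left(l,U \right)} = -1 + U 18 = -1 + 18 U$)
$Z{\left(F,r \right)} = -7 + 12 r$ ($Z{\left(F,r \right)} = -7 + r \left(-3\right) \left(-4\right) = -7 + - 3 r \left(-4\right) = -7 + 12 r$)
$Z{\left(X{\left(-4,z{\left(1,-3 \right)} \right)} \left(-12\right) + 12,-303 \right)} - 242845 = \left(-7 + 12 \left(-303\right)\right) - 242845 = \left(-7 - 3636\right) - 242845 = -3643 - 242845 = -246488$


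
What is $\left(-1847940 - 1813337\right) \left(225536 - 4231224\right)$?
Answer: $14665933343576$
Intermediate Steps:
$\left(-1847940 - 1813337\right) \left(225536 - 4231224\right) = \left(-3661277\right) \left(-4005688\right) = 14665933343576$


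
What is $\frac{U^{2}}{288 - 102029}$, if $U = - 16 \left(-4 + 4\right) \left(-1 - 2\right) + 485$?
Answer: $- \frac{235225}{101741} \approx -2.312$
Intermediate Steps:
$U = 485$ ($U = - 16 \cdot 0 \left(-3\right) + 485 = \left(-16\right) 0 + 485 = 0 + 485 = 485$)
$\frac{U^{2}}{288 - 102029} = \frac{485^{2}}{288 - 102029} = \frac{235225}{288 - 102029} = \frac{235225}{-101741} = 235225 \left(- \frac{1}{101741}\right) = - \frac{235225}{101741}$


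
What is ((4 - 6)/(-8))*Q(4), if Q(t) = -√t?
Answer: -½ ≈ -0.50000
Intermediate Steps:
((4 - 6)/(-8))*Q(4) = ((4 - 6)/(-8))*(-√4) = (-⅛*(-2))*(-1*2) = (¼)*(-2) = -½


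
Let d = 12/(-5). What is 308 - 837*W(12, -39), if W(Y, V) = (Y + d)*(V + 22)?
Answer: 684532/5 ≈ 1.3691e+5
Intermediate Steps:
d = -12/5 (d = 12*(-⅕) = -12/5 ≈ -2.4000)
W(Y, V) = (22 + V)*(-12/5 + Y) (W(Y, V) = (Y - 12/5)*(V + 22) = (-12/5 + Y)*(22 + V) = (22 + V)*(-12/5 + Y))
308 - 837*W(12, -39) = 308 - 837*(-264/5 + 22*12 - 12/5*(-39) - 39*12) = 308 - 837*(-264/5 + 264 + 468/5 - 468) = 308 - 837*(-816/5) = 308 + 682992/5 = 684532/5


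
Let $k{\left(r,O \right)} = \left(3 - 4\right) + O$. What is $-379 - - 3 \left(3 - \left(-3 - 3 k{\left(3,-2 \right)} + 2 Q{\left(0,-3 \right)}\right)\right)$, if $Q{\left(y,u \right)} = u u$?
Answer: $-442$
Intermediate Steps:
$Q{\left(y,u \right)} = u^{2}$
$k{\left(r,O \right)} = -1 + O$
$-379 - - 3 \left(3 - \left(-3 - 3 k{\left(3,-2 \right)} + 2 Q{\left(0,-3 \right)}\right)\right) = -379 - - 3 \left(3 + \left(\left(3 - 2 \left(-3\right)^{2}\right) + 3 \left(-1 - 2\right)\right)\right) = -379 - - 3 \left(3 + \left(\left(3 - 18\right) + 3 \left(-3\right)\right)\right) = -379 - - 3 \left(3 + \left(\left(3 - 18\right) - 9\right)\right) = -379 - - 3 \left(3 - 24\right) = -379 - \left(-3\right) \left(-21\right) = -379 - 63 = -442$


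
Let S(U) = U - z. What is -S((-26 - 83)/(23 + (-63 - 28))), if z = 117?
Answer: 7847/68 ≈ 115.40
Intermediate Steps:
S(U) = -117 + U (S(U) = U - 1*117 = U - 117 = -117 + U)
-S((-26 - 83)/(23 + (-63 - 28))) = -(-117 + (-26 - 83)/(23 + (-63 - 28))) = -(-117 - 109/(23 - 91)) = -(-117 - 109/(-68)) = -(-117 - 109*(-1/68)) = -(-117 + 109/68) = -1*(-7847/68) = 7847/68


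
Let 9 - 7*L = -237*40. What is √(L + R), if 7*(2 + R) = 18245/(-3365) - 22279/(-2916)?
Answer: √87618652753513/254394 ≈ 36.795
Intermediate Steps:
L = 9489/7 (L = 9/7 - (-237)*40/7 = 9/7 - ⅐*(-9480) = 9/7 + 9480/7 = 9489/7 ≈ 1355.6)
R = -23121269/13737276 (R = -2 + (18245/(-3365) - 22279/(-2916))/7 = -2 + (18245*(-1/3365) - 22279*(-1/2916))/7 = -2 + (-3649/673 + 22279/2916)/7 = -2 + (⅐)*(4353283/1962468) = -2 + 4353283/13737276 = -23121269/13737276 ≈ -1.6831)
√(L + R) = √(9489/7 - 23121269/13737276) = √(18598737583/13737276) = √87618652753513/254394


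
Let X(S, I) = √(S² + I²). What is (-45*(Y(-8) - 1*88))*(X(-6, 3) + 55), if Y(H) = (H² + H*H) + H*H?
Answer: -257400 - 14040*√5 ≈ -2.8879e+5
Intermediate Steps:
X(S, I) = √(I² + S²)
Y(H) = 3*H² (Y(H) = (H² + H²) + H² = 2*H² + H² = 3*H²)
(-45*(Y(-8) - 1*88))*(X(-6, 3) + 55) = (-45*(3*(-8)² - 1*88))*(√(3² + (-6)²) + 55) = (-45*(3*64 - 88))*(√(9 + 36) + 55) = (-45*(192 - 88))*(√45 + 55) = (-45*104)*(3*√5 + 55) = -4680*(55 + 3*√5) = -257400 - 14040*√5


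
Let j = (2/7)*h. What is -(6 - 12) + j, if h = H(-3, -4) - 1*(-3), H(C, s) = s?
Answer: 40/7 ≈ 5.7143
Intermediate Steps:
h = -1 (h = -4 - 1*(-3) = -4 + 3 = -1)
j = -2/7 (j = (2/7)*(-1) = -2/7 ≈ -0.28571)
-(6 - 12) + j = -(6 - 12) - 2/7 = -1*(-6) - 2/7 = 6 - 2/7 = 40/7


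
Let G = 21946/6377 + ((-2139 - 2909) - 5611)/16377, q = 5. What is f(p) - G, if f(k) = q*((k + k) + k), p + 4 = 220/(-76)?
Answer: -70251433422/661428817 ≈ -106.21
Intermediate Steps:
p = -131/19 (p = -4 + 220/(-76) = -4 + 220*(-1/76) = -4 - 55/19 = -131/19 ≈ -6.8947)
G = 97145733/34812043 (G = 21946*(1/6377) + (-5048 - 5611)*(1/16377) = 21946/6377 - 10659*1/16377 = 21946/6377 - 3553/5459 = 97145733/34812043 ≈ 2.7906)
f(k) = 15*k (f(k) = 5*((k + k) + k) = 5*(2*k + k) = 5*(3*k) = 15*k)
f(p) - G = 15*(-131/19) - 1*97145733/34812043 = -1965/19 - 97145733/34812043 = -70251433422/661428817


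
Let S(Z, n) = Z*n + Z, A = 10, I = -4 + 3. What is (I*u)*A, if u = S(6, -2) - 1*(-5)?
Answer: 10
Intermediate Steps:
I = -1
S(Z, n) = Z + Z*n
u = -1 (u = 6*(1 - 2) - 1*(-5) = 6*(-1) + 5 = -6 + 5 = -1)
(I*u)*A = -1*(-1)*10 = 1*10 = 10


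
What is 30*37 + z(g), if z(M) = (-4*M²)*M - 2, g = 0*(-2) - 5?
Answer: 1608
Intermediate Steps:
g = -5 (g = 0 - 5 = -5)
z(M) = -2 - 4*M³ (z(M) = -4*M³ - 2 = -2 - 4*M³)
30*37 + z(g) = 30*37 + (-2 - 4*(-5)³) = 1110 + (-2 - 4*(-125)) = 1110 + (-2 + 500) = 1110 + 498 = 1608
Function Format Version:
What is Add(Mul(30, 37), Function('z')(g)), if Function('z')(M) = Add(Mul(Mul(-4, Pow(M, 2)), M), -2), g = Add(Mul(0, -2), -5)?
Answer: 1608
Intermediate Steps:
g = -5 (g = Add(0, -5) = -5)
Function('z')(M) = Add(-2, Mul(-4, Pow(M, 3))) (Function('z')(M) = Add(Mul(-4, Pow(M, 3)), -2) = Add(-2, Mul(-4, Pow(M, 3))))
Add(Mul(30, 37), Function('z')(g)) = Add(Mul(30, 37), Add(-2, Mul(-4, Pow(-5, 3)))) = Add(1110, Add(-2, Mul(-4, -125))) = Add(1110, Add(-2, 500)) = Add(1110, 498) = 1608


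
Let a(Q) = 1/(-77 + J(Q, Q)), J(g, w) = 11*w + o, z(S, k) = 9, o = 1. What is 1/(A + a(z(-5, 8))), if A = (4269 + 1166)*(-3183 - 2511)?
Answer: -23/711778469 ≈ -3.2313e-8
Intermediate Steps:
J(g, w) = 1 + 11*w (J(g, w) = 11*w + 1 = 1 + 11*w)
A = -30946890 (A = 5435*(-5694) = -30946890)
a(Q) = 1/(-76 + 11*Q) (a(Q) = 1/(-77 + (1 + 11*Q)) = 1/(-76 + 11*Q))
1/(A + a(z(-5, 8))) = 1/(-30946890 + 1/(-76 + 11*9)) = 1/(-30946890 + 1/(-76 + 99)) = 1/(-30946890 + 1/23) = 1/(-711778469/23) = -23/711778469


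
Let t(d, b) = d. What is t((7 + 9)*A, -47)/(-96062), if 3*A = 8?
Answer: -64/144093 ≈ -0.00044416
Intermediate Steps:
A = 8/3 (A = (⅓)*8 = 8/3 ≈ 2.6667)
t((7 + 9)*A, -47)/(-96062) = ((7 + 9)*(8/3))/(-96062) = (16*(8/3))*(-1/96062) = (128/3)*(-1/96062) = -64/144093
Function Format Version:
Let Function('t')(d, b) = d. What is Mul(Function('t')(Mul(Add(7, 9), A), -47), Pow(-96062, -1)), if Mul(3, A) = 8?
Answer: Rational(-64, 144093) ≈ -0.00044416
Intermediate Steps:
A = Rational(8, 3) (A = Mul(Rational(1, 3), 8) = Rational(8, 3) ≈ 2.6667)
Mul(Function('t')(Mul(Add(7, 9), A), -47), Pow(-96062, -1)) = Mul(Mul(Add(7, 9), Rational(8, 3)), Pow(-96062, -1)) = Mul(Mul(16, Rational(8, 3)), Rational(-1, 96062)) = Mul(Rational(128, 3), Rational(-1, 96062)) = Rational(-64, 144093)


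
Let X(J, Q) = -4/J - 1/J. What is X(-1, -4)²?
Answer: 25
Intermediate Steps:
X(J, Q) = -5/J
X(-1, -4)² = (-5/(-1))² = (-5*(-1))² = 5² = 25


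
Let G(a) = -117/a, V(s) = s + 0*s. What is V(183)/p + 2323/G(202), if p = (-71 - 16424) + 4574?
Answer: -430300229/107289 ≈ -4010.7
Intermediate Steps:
V(s) = s (V(s) = s + 0 = s)
p = -11921 (p = -16495 + 4574 = -11921)
V(183)/p + 2323/G(202) = 183/(-11921) + 2323/((-117/202)) = 183*(-1/11921) + 2323/((-117*1/202)) = -183/11921 + 2323/(-117/202) = -183/11921 + 2323*(-202/117) = -183/11921 - 469246/117 = -430300229/107289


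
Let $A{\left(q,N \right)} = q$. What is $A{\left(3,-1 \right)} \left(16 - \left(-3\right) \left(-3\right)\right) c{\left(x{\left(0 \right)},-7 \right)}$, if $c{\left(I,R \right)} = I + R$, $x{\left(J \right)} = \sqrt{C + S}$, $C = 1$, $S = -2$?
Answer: $-147 + 21 i \approx -147.0 + 21.0 i$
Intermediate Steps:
$x{\left(J \right)} = i$ ($x{\left(J \right)} = \sqrt{1 - 2} = \sqrt{-1} = i$)
$A{\left(3,-1 \right)} \left(16 - \left(-3\right) \left(-3\right)\right) c{\left(x{\left(0 \right)},-7 \right)} = 3 \left(16 - \left(-3\right) \left(-3\right)\right) \left(i - 7\right) = 3 \left(16 - 9\right) \left(-7 + i\right) = 3 \cdot 7 \left(-7 + i\right) = 3 \left(-49 + 7 i\right) = -147 + 21 i$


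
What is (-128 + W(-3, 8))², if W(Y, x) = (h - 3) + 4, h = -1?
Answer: 16384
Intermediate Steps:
W(Y, x) = 0 (W(Y, x) = (-1 - 3) + 4 = -4 + 4 = 0)
(-128 + W(-3, 8))² = (-128 + 0)² = (-128)² = 16384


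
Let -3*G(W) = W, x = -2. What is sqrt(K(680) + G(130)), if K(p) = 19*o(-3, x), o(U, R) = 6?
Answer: 2*sqrt(159)/3 ≈ 8.4063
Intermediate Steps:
G(W) = -W/3
K(p) = 114 (K(p) = 19*6 = 114)
sqrt(K(680) + G(130)) = sqrt(114 - 1/3*130) = sqrt(114 - 130/3) = sqrt(212/3) = 2*sqrt(159)/3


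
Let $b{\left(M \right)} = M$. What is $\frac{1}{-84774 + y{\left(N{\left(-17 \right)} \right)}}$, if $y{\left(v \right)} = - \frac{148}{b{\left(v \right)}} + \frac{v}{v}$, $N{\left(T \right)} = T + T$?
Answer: $- \frac{17}{1441067} \approx -1.1797 \cdot 10^{-5}$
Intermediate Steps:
$N{\left(T \right)} = 2 T$
$y{\left(v \right)} = 1 - \frac{148}{v}$ ($y{\left(v \right)} = - \frac{148}{v} + \frac{v}{v} = - \frac{148}{v} + 1 = 1 - \frac{148}{v}$)
$\frac{1}{-84774 + y{\left(N{\left(-17 \right)} \right)}} = \frac{1}{-84774 + \frac{-148 + 2 \left(-17\right)}{2 \left(-17\right)}} = \frac{1}{-84774 + \frac{-148 - 34}{-34}} = \frac{1}{-84774 - - \frac{91}{17}} = \frac{1}{-84774 + \frac{91}{17}} = \frac{1}{- \frac{1441067}{17}} = - \frac{17}{1441067}$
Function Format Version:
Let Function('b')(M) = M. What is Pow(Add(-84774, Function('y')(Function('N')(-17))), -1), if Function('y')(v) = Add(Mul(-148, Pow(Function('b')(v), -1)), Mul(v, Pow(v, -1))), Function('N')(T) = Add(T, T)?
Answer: Rational(-17, 1441067) ≈ -1.1797e-5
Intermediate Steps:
Function('N')(T) = Mul(2, T)
Function('y')(v) = Add(1, Mul(-148, Pow(v, -1))) (Function('y')(v) = Add(Mul(-148, Pow(v, -1)), Mul(v, Pow(v, -1))) = Add(Mul(-148, Pow(v, -1)), 1) = Add(1, Mul(-148, Pow(v, -1))))
Pow(Add(-84774, Function('y')(Function('N')(-17))), -1) = Pow(Add(-84774, Mul(Pow(Mul(2, -17), -1), Add(-148, Mul(2, -17)))), -1) = Pow(Add(-84774, Mul(Pow(-34, -1), Add(-148, -34))), -1) = Pow(Add(-84774, Mul(Rational(-1, 34), -182)), -1) = Pow(Add(-84774, Rational(91, 17)), -1) = Pow(Rational(-1441067, 17), -1) = Rational(-17, 1441067)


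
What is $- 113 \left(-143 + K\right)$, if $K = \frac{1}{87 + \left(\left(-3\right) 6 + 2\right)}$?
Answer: $\frac{1147176}{71} \approx 16157.0$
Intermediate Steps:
$K = \frac{1}{71}$ ($K = \frac{1}{87 + \left(-18 + 2\right)} = \frac{1}{87 - 16} = \frac{1}{71} \approx 0.014085$)
$- 113 \left(-143 + K\right) = - 113 \left(-143 + \frac{1}{71}\right) = \left(-113\right) \left(- \frac{10152}{71}\right) = \frac{1147176}{71}$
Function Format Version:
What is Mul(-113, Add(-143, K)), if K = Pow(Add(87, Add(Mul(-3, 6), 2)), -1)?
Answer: Rational(1147176, 71) ≈ 16157.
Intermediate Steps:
K = Rational(1, 71) (K = Pow(Add(87, Add(-18, 2)), -1) = Pow(Add(87, -16), -1) = Pow(71, -1) = Rational(1, 71) ≈ 0.014085)
Mul(-113, Add(-143, K)) = Mul(-113, Add(-143, Rational(1, 71))) = Mul(-113, Rational(-10152, 71)) = Rational(1147176, 71)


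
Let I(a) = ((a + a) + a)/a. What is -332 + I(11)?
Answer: -329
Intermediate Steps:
I(a) = 3 (I(a) = (2*a + a)/a = (3*a)/a = 3)
-332 + I(11) = -332 + 3 = -329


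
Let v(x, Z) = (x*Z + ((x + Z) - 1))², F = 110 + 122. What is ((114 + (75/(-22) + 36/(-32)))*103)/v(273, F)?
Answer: 17407/6292070400 ≈ 2.7665e-6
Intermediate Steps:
F = 232
v(x, Z) = (-1 + Z + x + Z*x)² (v(x, Z) = (Z*x + ((Z + x) - 1))² = (Z*x + (-1 + Z + x))² = (-1 + Z + x + Z*x)²)
((114 + (75/(-22) + 36/(-32)))*103)/v(273, F) = ((114 + (75/(-22) + 36/(-32)))*103)/((-1 + 232 + 273 + 232*273)²) = ((114 + (75*(-1/22) + 36*(-1/32)))*103)/((-1 + 232 + 273 + 63336)²) = ((114 + (-75/22 - 9/8))*103)/(63840²) = ((114 - 399/88)*103)/4075545600 = ((9633/88)*103)*(1/4075545600) = (992199/88)*(1/4075545600) = 17407/6292070400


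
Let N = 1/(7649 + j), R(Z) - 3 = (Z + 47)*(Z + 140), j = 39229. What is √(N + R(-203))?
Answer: √21604083463482/46878 ≈ 99.151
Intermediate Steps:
R(Z) = 3 + (47 + Z)*(140 + Z) (R(Z) = 3 + (Z + 47)*(Z + 140) = 3 + (47 + Z)*(140 + Z))
N = 1/46878 (N = 1/(7649 + 39229) = 1/46878 ≈ 2.1332e-5)
√(N + R(-203)) = √(1/46878 + (6583 + (-203)² + 187*(-203))) = √(1/46878 + (6583 + 41209 - 37961)) = √(1/46878 + 9831) = √(460857619/46878) = √21604083463482/46878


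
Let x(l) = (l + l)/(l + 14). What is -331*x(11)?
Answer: -7282/25 ≈ -291.28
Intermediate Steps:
x(l) = 2*l/(14 + l) (x(l) = (2*l)/(14 + l) = 2*l/(14 + l))
-331*x(11) = -662*11/(14 + 11) = -662*11/25 = -331*22/25 = -7282/25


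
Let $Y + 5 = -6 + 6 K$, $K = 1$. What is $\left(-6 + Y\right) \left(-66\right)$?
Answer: $726$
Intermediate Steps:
$Y = -5$ ($Y = -5 + \left(-6 + 6 \cdot 1\right) = -5 + \left(-6 + 6\right) = -5 + 0 = -5$)
$\left(-6 + Y\right) \left(-66\right) = \left(-6 - 5\right) \left(-66\right) = \left(-11\right) \left(-66\right) = 726$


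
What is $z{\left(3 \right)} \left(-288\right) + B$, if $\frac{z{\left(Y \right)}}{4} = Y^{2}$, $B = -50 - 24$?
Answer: $-10442$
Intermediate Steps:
$B = -74$
$z{\left(Y \right)} = 4 Y^{2}$
$z{\left(3 \right)} \left(-288\right) + B = 4 \cdot 3^{2} \left(-288\right) - 74 = 4 \cdot 9 \left(-288\right) - 74 = 36 \left(-288\right) - 74 = -10368 - 74 = -10442$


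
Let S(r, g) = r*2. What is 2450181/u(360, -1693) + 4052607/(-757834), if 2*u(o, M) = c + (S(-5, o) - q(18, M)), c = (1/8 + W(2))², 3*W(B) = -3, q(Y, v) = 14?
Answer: -237680326124721/1126899158 ≈ -2.1092e+5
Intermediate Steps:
S(r, g) = 2*r
W(B) = -1 (W(B) = (⅓)*(-3) = -1)
c = 49/64 (c = (1/8 - 1)² = (⅛ - 1)² = (-7/8)² = 49/64 ≈ 0.76563)
u(o, M) = -1487/128 (u(o, M) = (49/64 + (2*(-5) - 1*14))/2 = (49/64 + (-10 - 14))/2 = (49/64 - 24)/2 = (½)*(-1487/64) = -1487/128)
2450181/u(360, -1693) + 4052607/(-757834) = 2450181/(-1487/128) + 4052607/(-757834) = 2450181*(-128/1487) + 4052607*(-1/757834) = -313623168/1487 - 4052607/757834 = -237680326124721/1126899158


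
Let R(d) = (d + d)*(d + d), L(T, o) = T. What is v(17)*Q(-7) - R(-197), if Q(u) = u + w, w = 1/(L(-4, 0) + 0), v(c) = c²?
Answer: -629325/4 ≈ -1.5733e+5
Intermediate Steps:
R(d) = 4*d² (R(d) = (2*d)*(2*d) = 4*d²)
w = -¼ (w = 1/(-4 + 0) = 1/(-4) = -¼ ≈ -0.25000)
Q(u) = -¼ + u (Q(u) = u - ¼ = -¼ + u)
v(17)*Q(-7) - R(-197) = 17²*(-¼ - 7) - 4*(-197)² = 289*(-29/4) - 4*38809 = -8381/4 - 1*155236 = -8381/4 - 155236 = -629325/4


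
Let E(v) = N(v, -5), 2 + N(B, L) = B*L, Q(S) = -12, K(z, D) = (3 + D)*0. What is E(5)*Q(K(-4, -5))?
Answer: 324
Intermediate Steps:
K(z, D) = 0
N(B, L) = -2 + B*L
E(v) = -2 - 5*v (E(v) = -2 + v*(-5) = -2 - 5*v)
E(5)*Q(K(-4, -5)) = (-2 - 5*5)*(-12) = (-2 - 25)*(-12) = -27*(-12) = 324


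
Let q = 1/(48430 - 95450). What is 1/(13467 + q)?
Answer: 47020/633218339 ≈ 7.4256e-5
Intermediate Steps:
q = -1/47020 (q = 1/(-47020) = -1/47020 ≈ -2.1268e-5)
1/(13467 + q) = 1/(13467 - 1/47020) = 1/(633218339/47020) = 47020/633218339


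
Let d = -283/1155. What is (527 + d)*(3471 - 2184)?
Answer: 23727678/35 ≈ 6.7793e+5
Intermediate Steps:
d = -283/1155 (d = -283*1/1155 = -283/1155 ≈ -0.24502)
(527 + d)*(3471 - 2184) = (527 - 283/1155)*(3471 - 2184) = (608402/1155)*1287 = 23727678/35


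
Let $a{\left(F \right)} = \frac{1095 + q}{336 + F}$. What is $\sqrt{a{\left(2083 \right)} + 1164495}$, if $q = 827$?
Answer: $\frac{\sqrt{6814118176013}}{2419} \approx 1079.1$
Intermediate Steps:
$a{\left(F \right)} = \frac{1922}{336 + F}$ ($a{\left(F \right)} = \frac{1095 + 827}{336 + F} = \frac{1922}{336 + F}$)
$\sqrt{a{\left(2083 \right)} + 1164495} = \sqrt{\frac{1922}{336 + 2083} + 1164495} = \sqrt{\frac{1922}{2419} + 1164495} = \sqrt{\frac{2816915327}{2419}} = \frac{\sqrt{6814118176013}}{2419}$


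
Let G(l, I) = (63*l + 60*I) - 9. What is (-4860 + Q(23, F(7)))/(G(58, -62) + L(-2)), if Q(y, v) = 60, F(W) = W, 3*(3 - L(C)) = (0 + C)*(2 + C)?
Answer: 200/3 ≈ 66.667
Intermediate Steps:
L(C) = 3 - C*(2 + C)/3 (L(C) = 3 - (0 + C)*(2 + C)/3 = 3 - C*(2 + C)/3)
G(l, I) = -9 + 60*I + 63*l (G(l, I) = (60*I + 63*l) - 9 = -9 + 60*I + 63*l)
(-4860 + Q(23, F(7)))/(G(58, -62) + L(-2)) = (-4860 + 60)/((-9 + 60*(-62) + 63*58) + (3 - ⅔*(-2) - ⅓*(-2)²)) = -4800/((-9 - 3720 + 3654) + (3 + 4/3 - ⅓*4)) = -4800/(-75 + (3 + 4/3 - 4/3)) = -4800/(-75 + 3) = -4800/(-72) = -4800*(-1/72) = 200/3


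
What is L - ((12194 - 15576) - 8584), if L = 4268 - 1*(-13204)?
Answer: 29438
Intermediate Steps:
L = 17472 (L = 4268 + 13204 = 17472)
L - ((12194 - 15576) - 8584) = 17472 - ((12194 - 15576) - 8584) = 17472 - (-3382 - 8584) = 17472 - 1*(-11966) = 17472 + 11966 = 29438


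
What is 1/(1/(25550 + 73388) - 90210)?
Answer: -98938/8925196979 ≈ -1.1085e-5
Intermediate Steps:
1/(1/(25550 + 73388) - 90210) = 1/(1/98938 - 90210) = 1/(-8925196979/98938) = -98938/8925196979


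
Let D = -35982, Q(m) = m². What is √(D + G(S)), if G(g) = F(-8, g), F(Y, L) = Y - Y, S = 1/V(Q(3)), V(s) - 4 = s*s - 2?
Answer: 3*I*√3998 ≈ 189.69*I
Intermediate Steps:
V(s) = 2 + s² (V(s) = 4 + (s*s - 2) = 4 + (s² - 2) = 4 + (-2 + s²) = 2 + s²)
S = 1/83 (S = 1/(2 + (3²)²) = 1/(2 + 9²) = 1/(2 + 81) = 1/83 ≈ 0.012048)
F(Y, L) = 0
G(g) = 0
√(D + G(S)) = √(-35982 + 0) = √(-35982) = 3*I*√3998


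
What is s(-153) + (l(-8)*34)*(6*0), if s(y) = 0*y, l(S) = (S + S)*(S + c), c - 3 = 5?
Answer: 0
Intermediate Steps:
c = 8 (c = 3 + 5 = 8)
l(S) = 2*S*(8 + S) (l(S) = (S + S)*(S + 8) = (2*S)*(8 + S) = 2*S*(8 + S))
s(y) = 0
s(-153) + (l(-8)*34)*(6*0) = 0 + ((2*(-8)*(8 - 8))*34)*(6*0) = 0 + ((2*(-8)*0)*34)*0 = 0 + (0*34)*0 = 0 + 0*0 = 0 + 0 = 0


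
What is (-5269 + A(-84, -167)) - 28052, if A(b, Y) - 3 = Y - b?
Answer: -33401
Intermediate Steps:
A(b, Y) = 3 + Y - b (A(b, Y) = 3 + (Y - b) = 3 + Y - b)
(-5269 + A(-84, -167)) - 28052 = (-5269 + (3 - 167 - 1*(-84))) - 28052 = (-5269 + (3 - 167 + 84)) - 28052 = (-5269 - 80) - 28052 = -5349 - 28052 = -33401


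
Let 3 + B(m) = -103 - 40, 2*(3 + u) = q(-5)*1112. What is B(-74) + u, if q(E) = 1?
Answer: 407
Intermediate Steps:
u = 553 (u = -3 + (1*1112)/2 = -3 + (1/2)*1112 = -3 + 556 = 553)
B(m) = -146 (B(m) = -3 + (-103 - 40) = -3 - 143 = -146)
B(-74) + u = -146 + 553 = 407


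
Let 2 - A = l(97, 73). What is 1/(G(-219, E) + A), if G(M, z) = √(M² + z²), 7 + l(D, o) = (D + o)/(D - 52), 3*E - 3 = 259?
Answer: -423/4500428 + 27*√500293/4500428 ≈ 0.0041495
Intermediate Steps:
E = 262/3 (E = 1 + (⅓)*259 = 1 + 259/3 = 262/3 ≈ 87.333)
l(D, o) = -7 + (D + o)/(-52 + D) (l(D, o) = -7 + (D + o)/(D - 52) = -7 + (D + o)/(-52 + D))
A = 47/9 (A = 2 - (364 + 73 - 6*97)/(-52 + 97) = 2 - (364 + 73 - 582)/45 = 2 - (-145)/45 = 2 - 1*(-29/9) = 2 + 29/9 = 47/9 ≈ 5.2222)
1/(G(-219, E) + A) = 1/(√((-219)² + (262/3)²) + 47/9) = 1/(√(47961 + 68644/9) + 47/9) = 1/(√(500293/9) + 47/9) = 1/(√500293/3 + 47/9) = 1/(47/9 + √500293/3)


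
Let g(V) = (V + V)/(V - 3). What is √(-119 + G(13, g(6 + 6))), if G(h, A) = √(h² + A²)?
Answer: √(-1071 + 3*√1585)/3 ≈ 10.282*I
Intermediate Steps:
g(V) = 2*V/(-3 + V) (g(V) = (2*V)/(-3 + V) = 2*V/(-3 + V))
G(h, A) = √(A² + h²)
√(-119 + G(13, g(6 + 6))) = √(-119 + √((2*(6 + 6)/(-3 + (6 + 6)))² + 13²)) = √(-119 + √((2*12/(-3 + 12))² + 169)) = √(-119 + √((2*12/9)² + 169)) = √(-119 + √((2*12*(⅑))² + 169)) = √(-119 + √((8/3)² + 169)) = √(-119 + √(64/9 + 169)) = √(-119 + √(1585/9)) = √(-119 + √1585/3)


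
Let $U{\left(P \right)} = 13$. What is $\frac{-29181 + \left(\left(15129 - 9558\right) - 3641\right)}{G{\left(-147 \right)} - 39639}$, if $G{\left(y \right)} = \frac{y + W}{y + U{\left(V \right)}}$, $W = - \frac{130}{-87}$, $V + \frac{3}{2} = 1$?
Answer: $\frac{317692158}{462098803} \approx 0.6875$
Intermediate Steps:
$V = - \frac{1}{2}$ ($V = - \frac{3}{2} + 1 = - \frac{1}{2} \approx -0.5$)
$W = \frac{130}{87}$ ($W = \left(-130\right) \left(- \frac{1}{87}\right) = \frac{130}{87} \approx 1.4943$)
$G{\left(y \right)} = \frac{\frac{130}{87} + y}{13 + y}$ ($G{\left(y \right)} = \frac{y + \frac{130}{87}}{y + 13} = \frac{\frac{130}{87} + y}{13 + y}$)
$\frac{-29181 + \left(\left(15129 - 9558\right) - 3641\right)}{G{\left(-147 \right)} - 39639} = \frac{-29181 + \left(\left(15129 - 9558\right) - 3641\right)}{\frac{\frac{130}{87} - 147}{13 - 147} - 39639} = \frac{-29181 + \left(5571 - 3641\right)}{\frac{1}{-134} \left(- \frac{12659}{87}\right) - 39639} = \frac{-29181 + 1930}{\left(- \frac{1}{134}\right) \left(- \frac{12659}{87}\right) - 39639} = - \frac{27251}{\frac{12659}{11658} - 39639} = - \frac{27251}{- \frac{462098803}{11658}} = \left(-27251\right) \left(- \frac{11658}{462098803}\right) = \frac{317692158}{462098803}$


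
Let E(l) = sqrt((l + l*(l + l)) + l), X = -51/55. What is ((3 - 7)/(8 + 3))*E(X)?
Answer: -8*I*sqrt(102)/605 ≈ -0.13355*I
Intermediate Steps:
X = -51/55 (X = -51*1/55 = -51/55 ≈ -0.92727)
E(l) = sqrt(2*l + 2*l**2) (E(l) = sqrt((l + l*(2*l)) + l) = sqrt((l + 2*l**2) + l) = sqrt(2*l + 2*l**2))
((3 - 7)/(8 + 3))*E(X) = ((3 - 7)/(8 + 3))*(sqrt(2)*sqrt(-51*(1 - 51/55)/55)) = (-4/11)*(sqrt(2)*sqrt(-51/55*4/55)) = (-4*1/11)*(sqrt(2)*sqrt(-204/3025)) = -4*sqrt(2)*2*I*sqrt(51)/55/11 = -8*I*sqrt(102)/605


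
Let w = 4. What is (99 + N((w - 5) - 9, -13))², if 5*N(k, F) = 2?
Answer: 247009/25 ≈ 9880.4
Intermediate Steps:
N(k, F) = ⅖ (N(k, F) = (⅕)*2 = ⅖)
(99 + N((w - 5) - 9, -13))² = (99 + ⅖)² = (497/5)² = 247009/25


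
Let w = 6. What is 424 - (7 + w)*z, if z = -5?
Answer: 489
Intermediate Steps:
424 - (7 + w)*z = 424 - (7 + 6)*(-5) = 424 - 13*(-5) = 424 - 1*(-65) = 424 + 65 = 489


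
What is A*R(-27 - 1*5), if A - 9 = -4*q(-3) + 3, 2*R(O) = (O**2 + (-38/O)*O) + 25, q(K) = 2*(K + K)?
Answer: 30330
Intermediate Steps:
q(K) = 4*K (q(K) = 2*(2*K) = 4*K)
R(O) = -13/2 + O**2/2 (R(O) = ((O**2 + (-38/O)*O) + 25)/2 = ((O**2 - 38) + 25)/2 = ((-38 + O**2) + 25)/2 = (-13 + O**2)/2 = -13/2 + O**2/2)
A = 60 (A = 9 + (-16*(-3) + 3) = 9 + (-4*(-12) + 3) = 9 + (48 + 3) = 9 + 51 = 60)
A*R(-27 - 1*5) = 60*(-13/2 + (-27 - 1*5)**2/2) = 60*(-13/2 + (-27 - 5)**2/2) = 60*(-13/2 + (1/2)*(-32)**2) = 60*(-13/2 + (1/2)*1024) = 60*(-13/2 + 512) = 60*(1011/2) = 30330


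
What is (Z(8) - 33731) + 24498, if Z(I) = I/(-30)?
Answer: -138499/15 ≈ -9233.3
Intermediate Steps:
Z(I) = -I/30 (Z(I) = I*(-1/30) = -I/30)
(Z(8) - 33731) + 24498 = (-1/30*8 - 33731) + 24498 = (-4/15 - 33731) + 24498 = -505969/15 + 24498 = -138499/15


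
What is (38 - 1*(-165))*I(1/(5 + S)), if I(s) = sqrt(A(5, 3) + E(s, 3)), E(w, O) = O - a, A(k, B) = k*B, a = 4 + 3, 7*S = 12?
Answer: 203*sqrt(11) ≈ 673.27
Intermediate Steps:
S = 12/7 (S = (1/7)*12 = 12/7 ≈ 1.7143)
a = 7
A(k, B) = B*k
E(w, O) = -7 + O (E(w, O) = O - 1*7 = O - 7 = -7 + O)
I(s) = sqrt(11) (I(s) = sqrt(3*5 + (-7 + 3)) = sqrt(15 - 4) = sqrt(11))
(38 - 1*(-165))*I(1/(5 + S)) = (38 - 1*(-165))*sqrt(11) = (38 + 165)*sqrt(11) = 203*sqrt(11)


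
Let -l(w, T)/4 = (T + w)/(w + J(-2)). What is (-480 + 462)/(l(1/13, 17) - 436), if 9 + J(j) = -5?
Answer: 1629/39014 ≈ 0.041754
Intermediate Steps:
J(j) = -14 (J(j) = -9 - 5 = -14)
l(w, T) = -4*(T + w)/(-14 + w) (l(w, T) = -4*(T + w)/(w - 14) = -4*(T + w)/(-14 + w))
(-480 + 462)/(l(1/13, 17) - 436) = (-480 + 462)/(4*(-1*17 - 1/13)/(-14 + 1/13) - 436) = -18/(4*(-17 - 1*1/13)/(-14 + 1/13) - 436) = -18/(4*(-17 - 1/13)/(-181/13) - 436) = -18/(4*(-13/181)*(-222/13) - 436) = -18/(888/181 - 436) = -18/(-78028/181) = -18*(-181/78028) = 1629/39014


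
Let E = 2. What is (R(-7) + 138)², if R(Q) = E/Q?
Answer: 929296/49 ≈ 18965.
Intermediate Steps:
R(Q) = 2/Q
(R(-7) + 138)² = (2/(-7) + 138)² = (2*(-⅐) + 138)² = (-2/7 + 138)² = (964/7)² = 929296/49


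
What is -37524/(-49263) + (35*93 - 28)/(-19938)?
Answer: 196393937/327401898 ≈ 0.59986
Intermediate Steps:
-37524/(-49263) + (35*93 - 28)/(-19938) = -37524*(-1/49263) + (3255 - 28)*(-1/19938) = 12508/16421 + 3227*(-1/19938) = 12508/16421 - 3227/19938 = 196393937/327401898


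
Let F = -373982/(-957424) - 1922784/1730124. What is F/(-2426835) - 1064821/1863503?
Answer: -5753408842834467452839/10068828668237381276520 ≈ -0.57141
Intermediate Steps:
F = -49745179777/69019260024 (F = -373982*(-1/957424) - 1922784*1/1730124 = 186991/478712 - 160232/144177 = -49745179777/69019260024 ≈ -0.72074)
F/(-2426835) - 1064821/1863503 = -49745179777/69019260024/(-2426835) - 1064821/1863503 = -49745179777/69019260024*(-1/2426835) - 1064821*1/1863503 = 49745179777/167498355900344040 - 1064821/1863503 = -5753408842834467452839/10068828668237381276520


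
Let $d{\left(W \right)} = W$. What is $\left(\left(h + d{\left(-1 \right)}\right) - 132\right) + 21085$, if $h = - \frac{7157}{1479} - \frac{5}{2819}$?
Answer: $\frac{5137353622}{245253} \approx 20947.0$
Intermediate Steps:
$h = - \frac{1187234}{245253}$ ($h = \left(-7157\right) \frac{1}{1479} - \frac{5}{2819} = - \frac{421}{87} - \frac{5}{2819} = - \frac{1187234}{245253} \approx -4.8409$)
$\left(\left(h + d{\left(-1 \right)}\right) - 132\right) + 21085 = \left(\left(- \frac{1187234}{245253} - 1\right) - 132\right) + 21085 = \left(- \frac{1432487}{245253} - 132\right) + 21085 = - \frac{33805883}{245253} + 21085 = \frac{5137353622}{245253}$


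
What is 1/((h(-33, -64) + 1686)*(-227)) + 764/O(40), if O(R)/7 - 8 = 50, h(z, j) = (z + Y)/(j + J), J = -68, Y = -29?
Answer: 1378837400/732733981 ≈ 1.8818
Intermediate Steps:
h(z, j) = (-29 + z)/(-68 + j) (h(z, j) = (z - 29)/(j - 68) = (-29 + z)/(-68 + j))
O(R) = 406 (O(R) = 56 + 7*50 = 56 + 350 = 406)
1/((h(-33, -64) + 1686)*(-227)) + 764/O(40) = 1/(((-29 - 33)/(-68 - 64) + 1686)*(-227)) + 764/406 = -1/227/(-62/(-132) + 1686) + 764*(1/406) = -1/227/(-1/132*(-62) + 1686) + 382/203 = -1/227/(31/66 + 1686) + 382/203 = -1/227/(111307/66) + 382/203 = (66/111307)*(-1/227) + 382/203 = -66/25266689 + 382/203 = 1378837400/732733981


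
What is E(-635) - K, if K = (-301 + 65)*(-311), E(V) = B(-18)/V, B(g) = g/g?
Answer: -46606461/635 ≈ -73396.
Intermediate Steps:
B(g) = 1
E(V) = 1/V
K = 73396 (K = -236*(-311) = 73396)
E(-635) - K = 1/(-635) - 1*73396 = -1/635 - 73396 = -46606461/635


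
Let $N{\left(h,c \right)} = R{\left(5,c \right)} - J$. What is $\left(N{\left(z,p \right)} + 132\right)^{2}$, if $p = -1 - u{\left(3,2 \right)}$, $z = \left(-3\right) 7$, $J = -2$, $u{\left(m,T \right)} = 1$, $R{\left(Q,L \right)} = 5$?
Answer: $19321$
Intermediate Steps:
$z = -21$
$p = -2$ ($p = -1 - 1 = -2$)
$N{\left(h,c \right)} = 7$ ($N{\left(h,c \right)} = 5 - -2 = 5 + 2 = 7$)
$\left(N{\left(z,p \right)} + 132\right)^{2} = \left(7 + 132\right)^{2} = 139^{2} = 19321$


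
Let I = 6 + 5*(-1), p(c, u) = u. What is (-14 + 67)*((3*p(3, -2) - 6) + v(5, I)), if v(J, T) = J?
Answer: -371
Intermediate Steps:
I = 1 (I = 6 - 5 = 1)
(-14 + 67)*((3*p(3, -2) - 6) + v(5, I)) = (-14 + 67)*((3*(-2) - 6) + 5) = 53*((-6 - 6) + 5) = 53*(-12 + 5) = 53*(-7) = -371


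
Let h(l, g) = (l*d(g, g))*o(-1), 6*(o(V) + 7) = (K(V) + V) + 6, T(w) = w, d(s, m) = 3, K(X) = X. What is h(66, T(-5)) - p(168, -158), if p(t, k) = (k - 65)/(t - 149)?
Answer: -23603/19 ≈ -1242.3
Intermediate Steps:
p(t, k) = (-65 + k)/(-149 + t)
o(V) = -6 + V/3 (o(V) = -7 + ((V + V) + 6)/6 = -7 + (2*V + 6)/6 = -7 + (6 + 2*V)/6 = -7 + (1 + V/3) = -6 + V/3)
h(l, g) = -19*l (h(l, g) = (l*3)*(-6 + (⅓)*(-1)) = (3*l)*(-6 - ⅓) = (3*l)*(-19/3) = -19*l)
h(66, T(-5)) - p(168, -158) = -19*66 - (-65 - 158)/(-149 + 168) = -1254 - (-223)/19 = -1254 - 1*(-223/19) = -1254 + 223/19 = -23603/19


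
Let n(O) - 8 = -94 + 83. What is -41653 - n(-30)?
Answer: -41650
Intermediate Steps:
n(O) = -3 (n(O) = 8 + (-94 + 83) = 8 - 11 = -3)
-41653 - n(-30) = -41653 - 1*(-3) = -41653 + 3 = -41650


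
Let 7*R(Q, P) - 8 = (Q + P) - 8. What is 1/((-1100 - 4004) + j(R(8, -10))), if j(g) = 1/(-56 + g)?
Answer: -394/2010983 ≈ -0.00019592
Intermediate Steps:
R(Q, P) = P/7 + Q/7 (R(Q, P) = 8/7 + ((Q + P) - 8)/7 = 8/7 + ((P + Q) - 8)/7 = 8/7 + (-8 + P + Q)/7 = 8/7 + (-8/7 + P/7 + Q/7) = P/7 + Q/7)
1/((-1100 - 4004) + j(R(8, -10))) = 1/((-1100 - 4004) + 1/(-56 + ((⅐)*(-10) + (⅐)*8))) = 1/(-5104 + 1/(-56 + (-10/7 + 8/7))) = 1/(-5104 + 1/(-56 - 2/7)) = 1/(-5104 + 1/(-394/7)) = 1/(-5104 - 7/394) = 1/(-2010983/394) = -394/2010983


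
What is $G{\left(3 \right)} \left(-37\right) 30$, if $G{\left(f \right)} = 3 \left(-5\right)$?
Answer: $16650$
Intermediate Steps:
$G{\left(f \right)} = -15$
$G{\left(3 \right)} \left(-37\right) 30 = \left(-15\right) \left(-37\right) 30 = 555 \cdot 30 = 16650$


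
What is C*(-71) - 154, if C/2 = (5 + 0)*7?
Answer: -5124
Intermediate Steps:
C = 70 (C = 2*((5 + 0)*7) = 2*(5*7) = 2*35 = 70)
C*(-71) - 154 = 70*(-71) - 154 = -4970 - 154 = -5124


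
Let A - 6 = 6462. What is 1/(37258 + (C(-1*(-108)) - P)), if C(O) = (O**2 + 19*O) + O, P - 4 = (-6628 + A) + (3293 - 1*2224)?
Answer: 1/50169 ≈ 1.9933e-5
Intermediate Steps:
A = 6468 (A = 6 + 6462 = 6468)
P = 913 (P = 4 + ((-6628 + 6468) + (3293 - 1*2224)) = 4 + (-160 + (3293 - 2224)) = 4 + (-160 + 1069) = 4 + 909 = 913)
C(O) = O**2 + 20*O
1/(37258 + (C(-1*(-108)) - P)) = 1/(37258 + ((-1*(-108))*(20 - 1*(-108)) - 1*913)) = 1/(37258 + (108*(20 + 108) - 913)) = 1/(37258 + (108*128 - 913)) = 1/(37258 + (13824 - 913)) = 1/(37258 + 12911) = 1/50169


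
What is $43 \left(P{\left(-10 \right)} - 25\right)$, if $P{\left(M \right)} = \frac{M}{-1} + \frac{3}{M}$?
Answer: $- \frac{6579}{10} \approx -657.9$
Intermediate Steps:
$P{\left(M \right)} = - M + \frac{3}{M}$ ($P{\left(M \right)} = M \left(-1\right) + \frac{3}{M} = - M + \frac{3}{M}$)
$43 \left(P{\left(-10 \right)} - 25\right) = 43 \left(\left(\left(-1\right) \left(-10\right) + \frac{3}{-10}\right) - 25\right) = 43 \left(\left(10 + 3 \left(- \frac{1}{10}\right)\right) - 25\right) = 43 \left(\left(10 - \frac{3}{10}\right) - 25\right) = 43 \left(\frac{97}{10} - 25\right) = 43 \left(- \frac{153}{10}\right) = - \frac{6579}{10}$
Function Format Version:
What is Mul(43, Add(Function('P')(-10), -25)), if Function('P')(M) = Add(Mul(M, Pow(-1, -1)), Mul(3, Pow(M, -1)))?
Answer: Rational(-6579, 10) ≈ -657.90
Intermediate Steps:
Function('P')(M) = Add(Mul(-1, M), Mul(3, Pow(M, -1))) (Function('P')(M) = Add(Mul(M, -1), Mul(3, Pow(M, -1))) = Add(Mul(-1, M), Mul(3, Pow(M, -1))))
Mul(43, Add(Function('P')(-10), -25)) = Mul(43, Add(Add(Mul(-1, -10), Mul(3, Pow(-10, -1))), -25)) = Mul(43, Add(Add(10, Mul(3, Rational(-1, 10))), -25)) = Mul(43, Add(Add(10, Rational(-3, 10)), -25)) = Mul(43, Add(Rational(97, 10), -25)) = Mul(43, Rational(-153, 10)) = Rational(-6579, 10)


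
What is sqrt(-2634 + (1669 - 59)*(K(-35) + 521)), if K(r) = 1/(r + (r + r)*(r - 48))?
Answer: sqrt(22764899190)/165 ≈ 914.43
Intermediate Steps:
K(r) = 1/(r + 2*r*(-48 + r)) (K(r) = 1/(r + (2*r)*(-48 + r)) = 1/(r + 2*r*(-48 + r)))
sqrt(-2634 + (1669 - 59)*(K(-35) + 521)) = sqrt(-2634 + (1669 - 59)*(1/((-35)*(-95 + 2*(-35))) + 521)) = sqrt(-2634 + 1610*(-1/(35*(-95 - 70)) + 521)) = sqrt(-2634 + 1610*(-1/35/(-165) + 521)) = sqrt(-2634 + 1610*(-1/35*(-1/165) + 521)) = sqrt(-2634 + 1610*(1/5775 + 521)) = sqrt(-2634 + 1610*(3008776/5775)) = sqrt(-2634 + 138403696/165) = sqrt(137969086/165) = sqrt(22764899190)/165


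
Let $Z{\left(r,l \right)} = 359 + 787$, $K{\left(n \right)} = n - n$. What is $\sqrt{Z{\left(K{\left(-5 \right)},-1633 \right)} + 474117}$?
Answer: $3 \sqrt{52807} \approx 689.39$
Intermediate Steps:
$K{\left(n \right)} = 0$
$Z{\left(r,l \right)} = 1146$
$\sqrt{Z{\left(K{\left(-5 \right)},-1633 \right)} + 474117} = \sqrt{1146 + 474117} = \sqrt{475263} = 3 \sqrt{52807}$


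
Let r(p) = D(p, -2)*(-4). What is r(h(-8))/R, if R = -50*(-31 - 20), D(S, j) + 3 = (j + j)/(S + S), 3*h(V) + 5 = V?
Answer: 22/5525 ≈ 0.0039819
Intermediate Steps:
h(V) = -5/3 + V/3
D(S, j) = -3 + j/S (D(S, j) = -3 + (j + j)/(S + S) = -3 + (2*j)/((2*S)) = -3 + (2*j)*(1/(2*S)) = -3 + j/S)
r(p) = 12 + 8/p (r(p) = (-3 - 2/p)*(-4) = 12 + 8/p)
R = 2550 (R = -50*(-51) = 2550)
r(h(-8))/R = (12 + 8/(-5/3 + (⅓)*(-8)))/2550 = (12 + 8/(-5/3 - 8/3))*(1/2550) = (12 + 8/(-13/3))*(1/2550) = (12 + 8*(-3/13))*(1/2550) = (12 - 24/13)*(1/2550) = (132/13)*(1/2550) = 22/5525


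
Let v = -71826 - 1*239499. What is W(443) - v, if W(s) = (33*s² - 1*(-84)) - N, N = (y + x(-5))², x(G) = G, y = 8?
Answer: 6787617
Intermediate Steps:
N = 9 (N = (8 - 5)² = 3² = 9)
W(s) = 75 + 33*s² (W(s) = (33*s² - 1*(-84)) - 1*9 = (33*s² + 84) - 9 = (84 + 33*s²) - 9 = 75 + 33*s²)
v = -311325 (v = -71826 - 239499 = -311325)
W(443) - v = (75 + 33*443²) - 1*(-311325) = (75 + 33*196249) + 311325 = (75 + 6476217) + 311325 = 6476292 + 311325 = 6787617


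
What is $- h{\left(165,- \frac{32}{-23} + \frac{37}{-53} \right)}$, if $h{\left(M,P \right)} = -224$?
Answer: $224$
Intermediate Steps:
$- h{\left(165,- \frac{32}{-23} + \frac{37}{-53} \right)} = \left(-1\right) \left(-224\right) = 224$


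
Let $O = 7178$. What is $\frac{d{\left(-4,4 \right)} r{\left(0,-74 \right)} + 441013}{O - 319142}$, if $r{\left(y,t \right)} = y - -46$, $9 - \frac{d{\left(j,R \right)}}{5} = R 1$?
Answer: $- \frac{442163}{311964} \approx -1.4174$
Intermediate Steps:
$d{\left(j,R \right)} = 45 - 5 R$ ($d{\left(j,R \right)} = 45 - 5 R 1 = 45 - 5 R$)
$r{\left(y,t \right)} = 46 + y$ ($r{\left(y,t \right)} = y + 46 = 46 + y$)
$\frac{d{\left(-4,4 \right)} r{\left(0,-74 \right)} + 441013}{O - 319142} = \frac{\left(45 - 20\right) \left(46 + 0\right) + 441013}{7178 - 319142} = \frac{\left(45 - 20\right) 46 + 441013}{-311964} = \left(25 \cdot 46 + 441013\right) \left(- \frac{1}{311964}\right) = \left(1150 + 441013\right) \left(- \frac{1}{311964}\right) = 442163 \left(- \frac{1}{311964}\right) = - \frac{442163}{311964}$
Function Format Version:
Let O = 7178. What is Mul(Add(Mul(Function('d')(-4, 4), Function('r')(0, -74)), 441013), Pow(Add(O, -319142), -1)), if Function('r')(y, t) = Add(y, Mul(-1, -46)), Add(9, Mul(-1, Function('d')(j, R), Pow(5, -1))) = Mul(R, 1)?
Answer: Rational(-442163, 311964) ≈ -1.4174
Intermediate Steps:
Function('d')(j, R) = Add(45, Mul(-5, R)) (Function('d')(j, R) = Add(45, Mul(-5, Mul(R, 1))) = Add(45, Mul(-5, R)))
Function('r')(y, t) = Add(46, y) (Function('r')(y, t) = Add(y, 46) = Add(46, y))
Mul(Add(Mul(Function('d')(-4, 4), Function('r')(0, -74)), 441013), Pow(Add(O, -319142), -1)) = Mul(Add(Mul(Add(45, Mul(-5, 4)), Add(46, 0)), 441013), Pow(Add(7178, -319142), -1)) = Mul(Add(Mul(Add(45, -20), 46), 441013), Pow(-311964, -1)) = Mul(Add(Mul(25, 46), 441013), Rational(-1, 311964)) = Mul(Add(1150, 441013), Rational(-1, 311964)) = Mul(442163, Rational(-1, 311964)) = Rational(-442163, 311964)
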